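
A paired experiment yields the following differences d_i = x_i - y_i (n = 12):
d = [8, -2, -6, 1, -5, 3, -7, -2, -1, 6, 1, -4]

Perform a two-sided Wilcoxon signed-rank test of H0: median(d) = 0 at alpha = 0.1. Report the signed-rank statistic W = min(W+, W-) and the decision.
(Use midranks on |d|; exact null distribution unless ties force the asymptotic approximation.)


Step 1: Drop any zero differences (none here) and take |d_i|.
|d| = [8, 2, 6, 1, 5, 3, 7, 2, 1, 6, 1, 4]
Step 2: Midrank |d_i| (ties get averaged ranks).
ranks: |8|->12, |2|->4.5, |6|->9.5, |1|->2, |5|->8, |3|->6, |7|->11, |2|->4.5, |1|->2, |6|->9.5, |1|->2, |4|->7
Step 3: Attach original signs; sum ranks with positive sign and with negative sign.
W+ = 12 + 2 + 6 + 9.5 + 2 = 31.5
W- = 4.5 + 9.5 + 8 + 11 + 4.5 + 2 + 7 = 46.5
(Check: W+ + W- = 78 should equal n(n+1)/2 = 78.)
Step 4: Test statistic W = min(W+, W-) = 31.5.
Step 5: Ties in |d|, so use the tie-corrected normal approximation.
        E[W] = n(n+1)/4 = 12*13/4 = 39.
        Tie groups: |d|=1 (t=3), |d|=2 (t=2), |d|=6 (t=2); sum(t^3 - t) = 36.
        Var[W] = n(n+1)(2n+1)/24 - sum(t^3-t)/48 = 3900/24 - 36/48 = 161.75.
        z = (W - E[W]) / sqrt(Var[W]) = (31.5 - 39) / 12.7181 = -0.5897.
        Two-sided p = 2*Phi(z) = 0.555385.
Step 6: alpha = 0.1. fail to reject H0.

W+ = 31.5, W- = 46.5, W = min = 31.5, p = 0.555385, fail to reject H0.


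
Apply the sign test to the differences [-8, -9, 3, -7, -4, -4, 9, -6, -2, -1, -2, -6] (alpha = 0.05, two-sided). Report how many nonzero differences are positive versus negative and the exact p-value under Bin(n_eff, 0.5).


Step 1: Discard zero differences. Original n = 12; n_eff = number of nonzero differences = 12.
Nonzero differences (with sign): -8, -9, +3, -7, -4, -4, +9, -6, -2, -1, -2, -6
Step 2: Count signs: positive = 2, negative = 10.
Step 3: Under H0: P(positive) = 0.5, so the number of positives S ~ Bin(12, 0.5).
Step 4: Two-sided exact p-value = sum of Bin(12,0.5) probabilities at or below the observed probability = 0.038574.
Step 5: alpha = 0.05. reject H0.

n_eff = 12, pos = 2, neg = 10, p = 0.038574, reject H0.


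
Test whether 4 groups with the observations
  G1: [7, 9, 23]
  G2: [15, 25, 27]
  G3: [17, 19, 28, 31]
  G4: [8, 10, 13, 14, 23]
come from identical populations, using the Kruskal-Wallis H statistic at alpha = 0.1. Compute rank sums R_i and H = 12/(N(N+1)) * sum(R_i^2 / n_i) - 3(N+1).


Step 1: Combine all N = 15 observations and assign midranks.
sorted (value, group, rank): (7,G1,1), (8,G4,2), (9,G1,3), (10,G4,4), (13,G4,5), (14,G4,6), (15,G2,7), (17,G3,8), (19,G3,9), (23,G1,10.5), (23,G4,10.5), (25,G2,12), (27,G2,13), (28,G3,14), (31,G3,15)
Step 2: Sum ranks within each group.
R_1 = 14.5 (n_1 = 3)
R_2 = 32 (n_2 = 3)
R_3 = 46 (n_3 = 4)
R_4 = 27.5 (n_4 = 5)
Step 3: H = 12/(N(N+1)) * sum(R_i^2/n_i) - 3(N+1)
     = 12/(15*16) * (14.5^2/3 + 32^2/3 + 46^2/4 + 27.5^2/5) - 3*16
     = 0.050000 * 1091.67 - 48
     = 6.583333.
Step 4: Ties present; correction factor C = 1 - 6/(15^3 - 15) = 0.998214. Corrected H = 6.583333 / 0.998214 = 6.595110.
Step 5: Under H0, H ~ chi^2(3); p-value = 0.085986.
Step 6: alpha = 0.1. reject H0.

H = 6.5951, df = 3, p = 0.085986, reject H0.


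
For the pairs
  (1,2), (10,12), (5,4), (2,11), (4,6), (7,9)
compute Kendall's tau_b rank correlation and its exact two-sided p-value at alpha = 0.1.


Step 1: Enumerate the 15 unordered pairs (i,j) with i<j and classify each by sign(x_j-x_i) * sign(y_j-y_i).
  (1,2):dx=+9,dy=+10->C; (1,3):dx=+4,dy=+2->C; (1,4):dx=+1,dy=+9->C; (1,5):dx=+3,dy=+4->C
  (1,6):dx=+6,dy=+7->C; (2,3):dx=-5,dy=-8->C; (2,4):dx=-8,dy=-1->C; (2,5):dx=-6,dy=-6->C
  (2,6):dx=-3,dy=-3->C; (3,4):dx=-3,dy=+7->D; (3,5):dx=-1,dy=+2->D; (3,6):dx=+2,dy=+5->C
  (4,5):dx=+2,dy=-5->D; (4,6):dx=+5,dy=-2->D; (5,6):dx=+3,dy=+3->C
Step 2: C = 11, D = 4, total pairs = 15.
Step 3: tau = (C - D)/(n(n-1)/2) = (11 - 4)/15 = 0.466667.
Step 4: Exact two-sided p-value (enumerate n! = 720 permutations of y under H0): p = 0.272222.
Step 5: alpha = 0.1. fail to reject H0.

tau_b = 0.4667 (C=11, D=4), p = 0.272222, fail to reject H0.


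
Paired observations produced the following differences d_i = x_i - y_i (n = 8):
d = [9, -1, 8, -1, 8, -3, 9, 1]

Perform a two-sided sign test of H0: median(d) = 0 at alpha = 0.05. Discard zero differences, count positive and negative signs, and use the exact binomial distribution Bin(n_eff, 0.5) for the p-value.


Step 1: Discard zero differences. Original n = 8; n_eff = number of nonzero differences = 8.
Nonzero differences (with sign): +9, -1, +8, -1, +8, -3, +9, +1
Step 2: Count signs: positive = 5, negative = 3.
Step 3: Under H0: P(positive) = 0.5, so the number of positives S ~ Bin(8, 0.5).
Step 4: Two-sided exact p-value = sum of Bin(8,0.5) probabilities at or below the observed probability = 0.726562.
Step 5: alpha = 0.05. fail to reject H0.

n_eff = 8, pos = 5, neg = 3, p = 0.726562, fail to reject H0.


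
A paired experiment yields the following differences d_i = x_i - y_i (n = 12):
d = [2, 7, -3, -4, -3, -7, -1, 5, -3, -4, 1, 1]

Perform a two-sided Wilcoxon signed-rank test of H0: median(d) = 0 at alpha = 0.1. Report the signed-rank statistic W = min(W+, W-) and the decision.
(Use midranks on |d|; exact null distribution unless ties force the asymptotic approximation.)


Step 1: Drop any zero differences (none here) and take |d_i|.
|d| = [2, 7, 3, 4, 3, 7, 1, 5, 3, 4, 1, 1]
Step 2: Midrank |d_i| (ties get averaged ranks).
ranks: |2|->4, |7|->11.5, |3|->6, |4|->8.5, |3|->6, |7|->11.5, |1|->2, |5|->10, |3|->6, |4|->8.5, |1|->2, |1|->2
Step 3: Attach original signs; sum ranks with positive sign and with negative sign.
W+ = 4 + 11.5 + 10 + 2 + 2 = 29.5
W- = 6 + 8.5 + 6 + 11.5 + 2 + 6 + 8.5 = 48.5
(Check: W+ + W- = 78 should equal n(n+1)/2 = 78.)
Step 4: Test statistic W = min(W+, W-) = 29.5.
Step 5: Ties in |d|, so use the tie-corrected normal approximation.
        E[W] = n(n+1)/4 = 12*13/4 = 39.
        Tie groups: |d|=1 (t=3), |d|=3 (t=3), |d|=4 (t=2), |d|=7 (t=2); sum(t^3 - t) = 60.
        Var[W] = n(n+1)(2n+1)/24 - sum(t^3-t)/48 = 3900/24 - 60/48 = 161.25.
        z = (W - E[W]) / sqrt(Var[W]) = (29.5 - 39) / 12.6984 = -0.7481.
        Two-sided p = 2*Phi(z) = 0.454385.
Step 6: alpha = 0.1. fail to reject H0.

W+ = 29.5, W- = 48.5, W = min = 29.5, p = 0.454385, fail to reject H0.


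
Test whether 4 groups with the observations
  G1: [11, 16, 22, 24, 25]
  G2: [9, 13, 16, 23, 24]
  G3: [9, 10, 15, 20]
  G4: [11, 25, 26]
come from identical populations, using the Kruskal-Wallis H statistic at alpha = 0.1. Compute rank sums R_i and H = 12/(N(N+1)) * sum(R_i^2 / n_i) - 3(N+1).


Step 1: Combine all N = 17 observations and assign midranks.
sorted (value, group, rank): (9,G2,1.5), (9,G3,1.5), (10,G3,3), (11,G1,4.5), (11,G4,4.5), (13,G2,6), (15,G3,7), (16,G1,8.5), (16,G2,8.5), (20,G3,10), (22,G1,11), (23,G2,12), (24,G1,13.5), (24,G2,13.5), (25,G1,15.5), (25,G4,15.5), (26,G4,17)
Step 2: Sum ranks within each group.
R_1 = 53 (n_1 = 5)
R_2 = 41.5 (n_2 = 5)
R_3 = 21.5 (n_3 = 4)
R_4 = 37 (n_4 = 3)
Step 3: H = 12/(N(N+1)) * sum(R_i^2/n_i) - 3(N+1)
     = 12/(17*18) * (53^2/5 + 41.5^2/5 + 21.5^2/4 + 37^2/3) - 3*18
     = 0.039216 * 1478.15 - 54
     = 3.966503.
Step 4: Ties present; correction factor C = 1 - 30/(17^3 - 17) = 0.993873. Corrected H = 3.966503 / 0.993873 = 3.990958.
Step 5: Under H0, H ~ chi^2(3); p-value = 0.262442.
Step 6: alpha = 0.1. fail to reject H0.

H = 3.9910, df = 3, p = 0.262442, fail to reject H0.


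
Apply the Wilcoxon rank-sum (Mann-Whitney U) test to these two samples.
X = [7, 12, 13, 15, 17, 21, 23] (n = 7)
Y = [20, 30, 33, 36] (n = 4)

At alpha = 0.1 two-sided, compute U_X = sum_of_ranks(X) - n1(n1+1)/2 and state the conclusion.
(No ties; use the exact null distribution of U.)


Step 1: Combine and sort all 11 observations; assign midranks.
sorted (value, group): (7,X), (12,X), (13,X), (15,X), (17,X), (20,Y), (21,X), (23,X), (30,Y), (33,Y), (36,Y)
ranks: 7->1, 12->2, 13->3, 15->4, 17->5, 20->6, 21->7, 23->8, 30->9, 33->10, 36->11
Step 2: Rank sum for X: R1 = 1 + 2 + 3 + 4 + 5 + 7 + 8 = 30.
Step 3: U_X = R1 - n1(n1+1)/2 = 30 - 7*8/2 = 30 - 28 = 2.
       U_Y = n1*n2 - U_X = 28 - 2 = 26.
Step 4: No ties, so the exact null distribution of U (based on enumerating the C(11,7) = 330 equally likely rank assignments) gives the two-sided p-value.
Step 5: p-value = 0.024242; compare to alpha = 0.1. reject H0.

U_X = 2, p = 0.024242, reject H0 at alpha = 0.1.


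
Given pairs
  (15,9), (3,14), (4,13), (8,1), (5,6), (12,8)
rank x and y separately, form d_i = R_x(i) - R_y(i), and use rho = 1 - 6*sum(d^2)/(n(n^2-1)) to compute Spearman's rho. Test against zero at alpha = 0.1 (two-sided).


Step 1: Rank x and y separately (midranks; no ties here).
rank(x): 15->6, 3->1, 4->2, 8->4, 5->3, 12->5
rank(y): 9->4, 14->6, 13->5, 1->1, 6->2, 8->3
Step 2: d_i = R_x(i) - R_y(i); compute d_i^2.
  (6-4)^2=4, (1-6)^2=25, (2-5)^2=9, (4-1)^2=9, (3-2)^2=1, (5-3)^2=4
sum(d^2) = 52.
Step 3: rho = 1 - 6*52 / (6*(6^2 - 1)) = 1 - 312/210 = -0.485714.
Step 4: Under H0, t = rho * sqrt((n-2)/(1-rho^2)) = -1.1113 ~ t(4).
Step 5: Two-sided p-value from the t-distribution with 4 df = 0.328723.
Step 6: alpha = 0.1. fail to reject H0.

rho = -0.4857, p = 0.328723, fail to reject H0 at alpha = 0.1.


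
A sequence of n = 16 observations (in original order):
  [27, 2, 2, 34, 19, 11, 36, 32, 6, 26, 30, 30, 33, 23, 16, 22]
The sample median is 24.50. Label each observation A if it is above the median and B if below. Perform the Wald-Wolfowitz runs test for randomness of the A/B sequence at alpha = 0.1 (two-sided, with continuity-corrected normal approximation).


Step 1: Compute median = 24.50; label A = above, B = below.
Labels in order: ABBABBAABAAAABBB  (n_A = 8, n_B = 8)
Step 2: Count runs R = 8.
Step 3: Under H0 (random ordering), E[R] = 2*n_A*n_B/(n_A+n_B) + 1 = 2*8*8/16 + 1 = 9.0000.
        Var[R] = 2*n_A*n_B*(2*n_A*n_B - n_A - n_B) / ((n_A+n_B)^2 * (n_A+n_B-1)) = 14336/3840 = 3.7333.
        SD[R] = 1.9322.
Step 4: Continuity-corrected z = (R + 0.5 - E[R]) / SD[R] = (8 + 0.5 - 9.0000) / 1.9322 = -0.2588.
Step 5: Two-sided p-value via normal approximation = 2*(1 - Phi(|z|)) = 0.795809.
Step 6: alpha = 0.1. fail to reject H0.

R = 8, z = -0.2588, p = 0.795809, fail to reject H0.


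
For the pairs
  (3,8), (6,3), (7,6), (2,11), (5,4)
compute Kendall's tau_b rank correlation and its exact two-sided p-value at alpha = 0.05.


Step 1: Enumerate the 10 unordered pairs (i,j) with i<j and classify each by sign(x_j-x_i) * sign(y_j-y_i).
  (1,2):dx=+3,dy=-5->D; (1,3):dx=+4,dy=-2->D; (1,4):dx=-1,dy=+3->D; (1,5):dx=+2,dy=-4->D
  (2,3):dx=+1,dy=+3->C; (2,4):dx=-4,dy=+8->D; (2,5):dx=-1,dy=+1->D; (3,4):dx=-5,dy=+5->D
  (3,5):dx=-2,dy=-2->C; (4,5):dx=+3,dy=-7->D
Step 2: C = 2, D = 8, total pairs = 10.
Step 3: tau = (C - D)/(n(n-1)/2) = (2 - 8)/10 = -0.600000.
Step 4: Exact two-sided p-value (enumerate n! = 120 permutations of y under H0): p = 0.233333.
Step 5: alpha = 0.05. fail to reject H0.

tau_b = -0.6000 (C=2, D=8), p = 0.233333, fail to reject H0.


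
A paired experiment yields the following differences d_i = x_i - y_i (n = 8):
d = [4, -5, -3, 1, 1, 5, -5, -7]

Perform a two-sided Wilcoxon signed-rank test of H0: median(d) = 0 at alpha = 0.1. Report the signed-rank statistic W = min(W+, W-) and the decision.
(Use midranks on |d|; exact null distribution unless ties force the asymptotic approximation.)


Step 1: Drop any zero differences (none here) and take |d_i|.
|d| = [4, 5, 3, 1, 1, 5, 5, 7]
Step 2: Midrank |d_i| (ties get averaged ranks).
ranks: |4|->4, |5|->6, |3|->3, |1|->1.5, |1|->1.5, |5|->6, |5|->6, |7|->8
Step 3: Attach original signs; sum ranks with positive sign and with negative sign.
W+ = 4 + 1.5 + 1.5 + 6 = 13
W- = 6 + 3 + 6 + 8 = 23
(Check: W+ + W- = 36 should equal n(n+1)/2 = 36.)
Step 4: Test statistic W = min(W+, W-) = 13.
Step 5: Ties in |d|, so use the tie-corrected normal approximation.
        E[W] = n(n+1)/4 = 8*9/4 = 18.
        Tie groups: |d|=1 (t=2), |d|=5 (t=3); sum(t^3 - t) = 30.
        Var[W] = n(n+1)(2n+1)/24 - sum(t^3-t)/48 = 1224/24 - 30/48 = 50.375.
        z = (W - E[W]) / sqrt(Var[W]) = (13 - 18) / 7.0975 = -0.7045.
        Two-sided p = 2*Phi(z) = 0.481140.
Step 6: alpha = 0.1. fail to reject H0.

W+ = 13, W- = 23, W = min = 13, p = 0.481140, fail to reject H0.


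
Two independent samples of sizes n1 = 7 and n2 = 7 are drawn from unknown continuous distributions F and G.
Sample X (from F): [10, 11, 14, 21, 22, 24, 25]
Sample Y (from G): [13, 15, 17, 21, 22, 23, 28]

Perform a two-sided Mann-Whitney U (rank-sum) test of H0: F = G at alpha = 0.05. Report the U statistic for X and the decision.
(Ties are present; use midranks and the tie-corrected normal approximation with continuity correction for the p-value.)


Step 1: Combine and sort all 14 observations; assign midranks.
sorted (value, group): (10,X), (11,X), (13,Y), (14,X), (15,Y), (17,Y), (21,X), (21,Y), (22,X), (22,Y), (23,Y), (24,X), (25,X), (28,Y)
ranks: 10->1, 11->2, 13->3, 14->4, 15->5, 17->6, 21->7.5, 21->7.5, 22->9.5, 22->9.5, 23->11, 24->12, 25->13, 28->14
Step 2: Rank sum for X: R1 = 1 + 2 + 4 + 7.5 + 9.5 + 12 + 13 = 49.
Step 3: U_X = R1 - n1(n1+1)/2 = 49 - 7*8/2 = 49 - 28 = 21.
       U_Y = n1*n2 - U_X = 49 - 21 = 28.
Step 4: Ties are present, so use the tie-corrected normal approximation (with continuity correction) for the p-value.
Step 5: p-value = 0.700852; compare to alpha = 0.05. fail to reject H0.

U_X = 21, p = 0.700852, fail to reject H0 at alpha = 0.05.


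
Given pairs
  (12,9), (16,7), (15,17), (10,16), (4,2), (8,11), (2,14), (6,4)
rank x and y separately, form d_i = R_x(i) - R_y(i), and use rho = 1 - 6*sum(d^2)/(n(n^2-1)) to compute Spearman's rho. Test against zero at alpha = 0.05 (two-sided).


Step 1: Rank x and y separately (midranks; no ties here).
rank(x): 12->6, 16->8, 15->7, 10->5, 4->2, 8->4, 2->1, 6->3
rank(y): 9->4, 7->3, 17->8, 16->7, 2->1, 11->5, 14->6, 4->2
Step 2: d_i = R_x(i) - R_y(i); compute d_i^2.
  (6-4)^2=4, (8-3)^2=25, (7-8)^2=1, (5-7)^2=4, (2-1)^2=1, (4-5)^2=1, (1-6)^2=25, (3-2)^2=1
sum(d^2) = 62.
Step 3: rho = 1 - 6*62 / (8*(8^2 - 1)) = 1 - 372/504 = 0.261905.
Step 4: Under H0, t = rho * sqrt((n-2)/(1-rho^2)) = 0.6647 ~ t(6).
Step 5: Two-sided p-value from the t-distribution with 6 df = 0.530923.
Step 6: alpha = 0.05. fail to reject H0.

rho = 0.2619, p = 0.530923, fail to reject H0 at alpha = 0.05.


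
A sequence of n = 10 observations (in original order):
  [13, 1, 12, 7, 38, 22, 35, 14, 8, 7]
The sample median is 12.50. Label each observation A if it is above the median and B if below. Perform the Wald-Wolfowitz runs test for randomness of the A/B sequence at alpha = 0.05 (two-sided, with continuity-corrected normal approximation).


Step 1: Compute median = 12.50; label A = above, B = below.
Labels in order: ABBBAAAABB  (n_A = 5, n_B = 5)
Step 2: Count runs R = 4.
Step 3: Under H0 (random ordering), E[R] = 2*n_A*n_B/(n_A+n_B) + 1 = 2*5*5/10 + 1 = 6.0000.
        Var[R] = 2*n_A*n_B*(2*n_A*n_B - n_A - n_B) / ((n_A+n_B)^2 * (n_A+n_B-1)) = 2000/900 = 2.2222.
        SD[R] = 1.4907.
Step 4: Continuity-corrected z = (R + 0.5 - E[R]) / SD[R] = (4 + 0.5 - 6.0000) / 1.4907 = -1.0062.
Step 5: Two-sided p-value via normal approximation = 2*(1 - Phi(|z|)) = 0.314305.
Step 6: alpha = 0.05. fail to reject H0.

R = 4, z = -1.0062, p = 0.314305, fail to reject H0.


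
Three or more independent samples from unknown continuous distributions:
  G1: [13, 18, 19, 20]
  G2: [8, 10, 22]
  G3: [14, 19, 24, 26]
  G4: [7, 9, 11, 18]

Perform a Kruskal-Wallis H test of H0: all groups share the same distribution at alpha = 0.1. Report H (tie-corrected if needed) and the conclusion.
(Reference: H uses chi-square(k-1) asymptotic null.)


Step 1: Combine all N = 15 observations and assign midranks.
sorted (value, group, rank): (7,G4,1), (8,G2,2), (9,G4,3), (10,G2,4), (11,G4,5), (13,G1,6), (14,G3,7), (18,G1,8.5), (18,G4,8.5), (19,G1,10.5), (19,G3,10.5), (20,G1,12), (22,G2,13), (24,G3,14), (26,G3,15)
Step 2: Sum ranks within each group.
R_1 = 37 (n_1 = 4)
R_2 = 19 (n_2 = 3)
R_3 = 46.5 (n_3 = 4)
R_4 = 17.5 (n_4 = 4)
Step 3: H = 12/(N(N+1)) * sum(R_i^2/n_i) - 3(N+1)
     = 12/(15*16) * (37^2/4 + 19^2/3 + 46.5^2/4 + 17.5^2/4) - 3*16
     = 0.050000 * 1079.71 - 48
     = 5.985417.
Step 4: Ties present; correction factor C = 1 - 12/(15^3 - 15) = 0.996429. Corrected H = 5.985417 / 0.996429 = 6.006870.
Step 5: Under H0, H ~ chi^2(3); p-value = 0.111276.
Step 6: alpha = 0.1. fail to reject H0.

H = 6.0069, df = 3, p = 0.111276, fail to reject H0.


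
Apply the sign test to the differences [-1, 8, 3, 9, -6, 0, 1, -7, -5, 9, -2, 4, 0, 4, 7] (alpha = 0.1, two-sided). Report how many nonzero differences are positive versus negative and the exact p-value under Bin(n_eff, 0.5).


Step 1: Discard zero differences. Original n = 15; n_eff = number of nonzero differences = 13.
Nonzero differences (with sign): -1, +8, +3, +9, -6, +1, -7, -5, +9, -2, +4, +4, +7
Step 2: Count signs: positive = 8, negative = 5.
Step 3: Under H0: P(positive) = 0.5, so the number of positives S ~ Bin(13, 0.5).
Step 4: Two-sided exact p-value = sum of Bin(13,0.5) probabilities at or below the observed probability = 0.581055.
Step 5: alpha = 0.1. fail to reject H0.

n_eff = 13, pos = 8, neg = 5, p = 0.581055, fail to reject H0.


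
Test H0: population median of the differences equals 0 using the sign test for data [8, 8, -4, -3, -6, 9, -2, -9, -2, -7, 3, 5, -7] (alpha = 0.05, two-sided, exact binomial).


Step 1: Discard zero differences. Original n = 13; n_eff = number of nonzero differences = 13.
Nonzero differences (with sign): +8, +8, -4, -3, -6, +9, -2, -9, -2, -7, +3, +5, -7
Step 2: Count signs: positive = 5, negative = 8.
Step 3: Under H0: P(positive) = 0.5, so the number of positives S ~ Bin(13, 0.5).
Step 4: Two-sided exact p-value = sum of Bin(13,0.5) probabilities at or below the observed probability = 0.581055.
Step 5: alpha = 0.05. fail to reject H0.

n_eff = 13, pos = 5, neg = 8, p = 0.581055, fail to reject H0.


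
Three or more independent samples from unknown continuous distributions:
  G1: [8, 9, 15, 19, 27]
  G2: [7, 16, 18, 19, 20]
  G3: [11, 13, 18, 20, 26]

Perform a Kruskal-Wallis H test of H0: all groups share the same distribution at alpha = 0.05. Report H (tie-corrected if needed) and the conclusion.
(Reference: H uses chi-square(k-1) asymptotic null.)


Step 1: Combine all N = 15 observations and assign midranks.
sorted (value, group, rank): (7,G2,1), (8,G1,2), (9,G1,3), (11,G3,4), (13,G3,5), (15,G1,6), (16,G2,7), (18,G2,8.5), (18,G3,8.5), (19,G1,10.5), (19,G2,10.5), (20,G2,12.5), (20,G3,12.5), (26,G3,14), (27,G1,15)
Step 2: Sum ranks within each group.
R_1 = 36.5 (n_1 = 5)
R_2 = 39.5 (n_2 = 5)
R_3 = 44 (n_3 = 5)
Step 3: H = 12/(N(N+1)) * sum(R_i^2/n_i) - 3(N+1)
     = 12/(15*16) * (36.5^2/5 + 39.5^2/5 + 44^2/5) - 3*16
     = 0.050000 * 965.7 - 48
     = 0.285000.
Step 4: Ties present; correction factor C = 1 - 18/(15^3 - 15) = 0.994643. Corrected H = 0.285000 / 0.994643 = 0.286535.
Step 5: Under H0, H ~ chi^2(2); p-value = 0.866522.
Step 6: alpha = 0.05. fail to reject H0.

H = 0.2865, df = 2, p = 0.866522, fail to reject H0.


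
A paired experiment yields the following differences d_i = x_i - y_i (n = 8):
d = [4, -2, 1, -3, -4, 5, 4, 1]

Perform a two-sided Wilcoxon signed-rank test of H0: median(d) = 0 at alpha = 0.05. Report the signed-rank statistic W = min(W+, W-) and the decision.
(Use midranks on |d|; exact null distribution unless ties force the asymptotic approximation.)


Step 1: Drop any zero differences (none here) and take |d_i|.
|d| = [4, 2, 1, 3, 4, 5, 4, 1]
Step 2: Midrank |d_i| (ties get averaged ranks).
ranks: |4|->6, |2|->3, |1|->1.5, |3|->4, |4|->6, |5|->8, |4|->6, |1|->1.5
Step 3: Attach original signs; sum ranks with positive sign and with negative sign.
W+ = 6 + 1.5 + 8 + 6 + 1.5 = 23
W- = 3 + 4 + 6 = 13
(Check: W+ + W- = 36 should equal n(n+1)/2 = 36.)
Step 4: Test statistic W = min(W+, W-) = 13.
Step 5: Ties in |d|, so use the tie-corrected normal approximation.
        E[W] = n(n+1)/4 = 8*9/4 = 18.
        Tie groups: |d|=1 (t=2), |d|=4 (t=3); sum(t^3 - t) = 30.
        Var[W] = n(n+1)(2n+1)/24 - sum(t^3-t)/48 = 1224/24 - 30/48 = 50.375.
        z = (W - E[W]) / sqrt(Var[W]) = (13 - 18) / 7.0975 = -0.7045.
        Two-sided p = 2*Phi(z) = 0.481140.
Step 6: alpha = 0.05. fail to reject H0.

W+ = 23, W- = 13, W = min = 13, p = 0.481140, fail to reject H0.


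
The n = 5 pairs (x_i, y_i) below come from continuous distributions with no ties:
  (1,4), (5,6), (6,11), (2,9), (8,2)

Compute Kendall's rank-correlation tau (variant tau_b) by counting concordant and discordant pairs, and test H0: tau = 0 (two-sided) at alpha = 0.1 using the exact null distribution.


Step 1: Enumerate the 10 unordered pairs (i,j) with i<j and classify each by sign(x_j-x_i) * sign(y_j-y_i).
  (1,2):dx=+4,dy=+2->C; (1,3):dx=+5,dy=+7->C; (1,4):dx=+1,dy=+5->C; (1,5):dx=+7,dy=-2->D
  (2,3):dx=+1,dy=+5->C; (2,4):dx=-3,dy=+3->D; (2,5):dx=+3,dy=-4->D; (3,4):dx=-4,dy=-2->C
  (3,5):dx=+2,dy=-9->D; (4,5):dx=+6,dy=-7->D
Step 2: C = 5, D = 5, total pairs = 10.
Step 3: tau = (C - D)/(n(n-1)/2) = (5 - 5)/10 = 0.000000.
Step 4: Exact two-sided p-value (enumerate n! = 120 permutations of y under H0): p = 1.000000.
Step 5: alpha = 0.1. fail to reject H0.

tau_b = 0.0000 (C=5, D=5), p = 1.000000, fail to reject H0.


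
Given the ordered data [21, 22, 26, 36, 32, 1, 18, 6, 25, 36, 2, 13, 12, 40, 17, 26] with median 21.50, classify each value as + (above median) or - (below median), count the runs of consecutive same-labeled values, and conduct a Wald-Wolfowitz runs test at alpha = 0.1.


Step 1: Compute median = 21.50; label A = above, B = below.
Labels in order: BAAAABBBAABBBABA  (n_A = 8, n_B = 8)
Step 2: Count runs R = 8.
Step 3: Under H0 (random ordering), E[R] = 2*n_A*n_B/(n_A+n_B) + 1 = 2*8*8/16 + 1 = 9.0000.
        Var[R] = 2*n_A*n_B*(2*n_A*n_B - n_A - n_B) / ((n_A+n_B)^2 * (n_A+n_B-1)) = 14336/3840 = 3.7333.
        SD[R] = 1.9322.
Step 4: Continuity-corrected z = (R + 0.5 - E[R]) / SD[R] = (8 + 0.5 - 9.0000) / 1.9322 = -0.2588.
Step 5: Two-sided p-value via normal approximation = 2*(1 - Phi(|z|)) = 0.795809.
Step 6: alpha = 0.1. fail to reject H0.

R = 8, z = -0.2588, p = 0.795809, fail to reject H0.


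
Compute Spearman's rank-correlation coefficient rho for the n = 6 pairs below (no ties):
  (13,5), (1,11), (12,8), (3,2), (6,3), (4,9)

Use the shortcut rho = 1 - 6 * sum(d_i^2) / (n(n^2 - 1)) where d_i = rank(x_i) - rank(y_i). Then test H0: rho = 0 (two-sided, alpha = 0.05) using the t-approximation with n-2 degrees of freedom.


Step 1: Rank x and y separately (midranks; no ties here).
rank(x): 13->6, 1->1, 12->5, 3->2, 6->4, 4->3
rank(y): 5->3, 11->6, 8->4, 2->1, 3->2, 9->5
Step 2: d_i = R_x(i) - R_y(i); compute d_i^2.
  (6-3)^2=9, (1-6)^2=25, (5-4)^2=1, (2-1)^2=1, (4-2)^2=4, (3-5)^2=4
sum(d^2) = 44.
Step 3: rho = 1 - 6*44 / (6*(6^2 - 1)) = 1 - 264/210 = -0.257143.
Step 4: Under H0, t = rho * sqrt((n-2)/(1-rho^2)) = -0.5322 ~ t(4).
Step 5: Two-sided p-value from the t-distribution with 4 df = 0.622787.
Step 6: alpha = 0.05. fail to reject H0.

rho = -0.2571, p = 0.622787, fail to reject H0 at alpha = 0.05.


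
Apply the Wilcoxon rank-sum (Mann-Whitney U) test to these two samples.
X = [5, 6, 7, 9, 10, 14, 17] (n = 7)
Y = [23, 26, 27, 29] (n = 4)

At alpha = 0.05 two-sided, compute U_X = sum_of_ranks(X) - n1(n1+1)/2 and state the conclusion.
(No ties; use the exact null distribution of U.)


Step 1: Combine and sort all 11 observations; assign midranks.
sorted (value, group): (5,X), (6,X), (7,X), (9,X), (10,X), (14,X), (17,X), (23,Y), (26,Y), (27,Y), (29,Y)
ranks: 5->1, 6->2, 7->3, 9->4, 10->5, 14->6, 17->7, 23->8, 26->9, 27->10, 29->11
Step 2: Rank sum for X: R1 = 1 + 2 + 3 + 4 + 5 + 6 + 7 = 28.
Step 3: U_X = R1 - n1(n1+1)/2 = 28 - 7*8/2 = 28 - 28 = 0.
       U_Y = n1*n2 - U_X = 28 - 0 = 28.
Step 4: No ties, so the exact null distribution of U (based on enumerating the C(11,7) = 330 equally likely rank assignments) gives the two-sided p-value.
Step 5: p-value = 0.006061; compare to alpha = 0.05. reject H0.

U_X = 0, p = 0.006061, reject H0 at alpha = 0.05.


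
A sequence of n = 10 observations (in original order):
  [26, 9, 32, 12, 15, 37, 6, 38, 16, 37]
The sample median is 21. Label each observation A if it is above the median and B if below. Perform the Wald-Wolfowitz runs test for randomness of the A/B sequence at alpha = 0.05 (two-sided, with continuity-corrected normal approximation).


Step 1: Compute median = 21; label A = above, B = below.
Labels in order: ABABBABABA  (n_A = 5, n_B = 5)
Step 2: Count runs R = 9.
Step 3: Under H0 (random ordering), E[R] = 2*n_A*n_B/(n_A+n_B) + 1 = 2*5*5/10 + 1 = 6.0000.
        Var[R] = 2*n_A*n_B*(2*n_A*n_B - n_A - n_B) / ((n_A+n_B)^2 * (n_A+n_B-1)) = 2000/900 = 2.2222.
        SD[R] = 1.4907.
Step 4: Continuity-corrected z = (R - 0.5 - E[R]) / SD[R] = (9 - 0.5 - 6.0000) / 1.4907 = 1.6771.
Step 5: Two-sided p-value via normal approximation = 2*(1 - Phi(|z|)) = 0.093533.
Step 6: alpha = 0.05. fail to reject H0.

R = 9, z = 1.6771, p = 0.093533, fail to reject H0.


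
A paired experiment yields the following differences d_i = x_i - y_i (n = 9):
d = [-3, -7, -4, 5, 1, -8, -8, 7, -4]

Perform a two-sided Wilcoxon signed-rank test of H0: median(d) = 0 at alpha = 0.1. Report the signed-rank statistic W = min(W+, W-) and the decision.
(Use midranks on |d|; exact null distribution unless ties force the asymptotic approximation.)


Step 1: Drop any zero differences (none here) and take |d_i|.
|d| = [3, 7, 4, 5, 1, 8, 8, 7, 4]
Step 2: Midrank |d_i| (ties get averaged ranks).
ranks: |3|->2, |7|->6.5, |4|->3.5, |5|->5, |1|->1, |8|->8.5, |8|->8.5, |7|->6.5, |4|->3.5
Step 3: Attach original signs; sum ranks with positive sign and with negative sign.
W+ = 5 + 1 + 6.5 = 12.5
W- = 2 + 6.5 + 3.5 + 8.5 + 8.5 + 3.5 = 32.5
(Check: W+ + W- = 45 should equal n(n+1)/2 = 45.)
Step 4: Test statistic W = min(W+, W-) = 12.5.
Step 5: Ties in |d|, so use the tie-corrected normal approximation.
        E[W] = n(n+1)/4 = 9*10/4 = 22.5.
        Tie groups: |d|=4 (t=2), |d|=7 (t=2), |d|=8 (t=2); sum(t^3 - t) = 18.
        Var[W] = n(n+1)(2n+1)/24 - sum(t^3-t)/48 = 1710/24 - 18/48 = 70.875.
        z = (W - E[W]) / sqrt(Var[W]) = (12.5 - 22.5) / 8.4187 = -1.1878.
        Two-sided p = 2*Phi(z) = 0.234901.
Step 6: alpha = 0.1. fail to reject H0.

W+ = 12.5, W- = 32.5, W = min = 12.5, p = 0.234901, fail to reject H0.


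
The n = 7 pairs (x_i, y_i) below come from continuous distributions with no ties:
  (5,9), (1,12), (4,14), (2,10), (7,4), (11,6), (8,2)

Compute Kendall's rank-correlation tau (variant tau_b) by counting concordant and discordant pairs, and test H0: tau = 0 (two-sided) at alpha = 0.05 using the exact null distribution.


Step 1: Enumerate the 21 unordered pairs (i,j) with i<j and classify each by sign(x_j-x_i) * sign(y_j-y_i).
  (1,2):dx=-4,dy=+3->D; (1,3):dx=-1,dy=+5->D; (1,4):dx=-3,dy=+1->D; (1,5):dx=+2,dy=-5->D
  (1,6):dx=+6,dy=-3->D; (1,7):dx=+3,dy=-7->D; (2,3):dx=+3,dy=+2->C; (2,4):dx=+1,dy=-2->D
  (2,5):dx=+6,dy=-8->D; (2,6):dx=+10,dy=-6->D; (2,7):dx=+7,dy=-10->D; (3,4):dx=-2,dy=-4->C
  (3,5):dx=+3,dy=-10->D; (3,6):dx=+7,dy=-8->D; (3,7):dx=+4,dy=-12->D; (4,5):dx=+5,dy=-6->D
  (4,6):dx=+9,dy=-4->D; (4,7):dx=+6,dy=-8->D; (5,6):dx=+4,dy=+2->C; (5,7):dx=+1,dy=-2->D
  (6,7):dx=-3,dy=-4->C
Step 2: C = 4, D = 17, total pairs = 21.
Step 3: tau = (C - D)/(n(n-1)/2) = (4 - 17)/21 = -0.619048.
Step 4: Exact two-sided p-value (enumerate n! = 5040 permutations of y under H0): p = 0.069048.
Step 5: alpha = 0.05. fail to reject H0.

tau_b = -0.6190 (C=4, D=17), p = 0.069048, fail to reject H0.


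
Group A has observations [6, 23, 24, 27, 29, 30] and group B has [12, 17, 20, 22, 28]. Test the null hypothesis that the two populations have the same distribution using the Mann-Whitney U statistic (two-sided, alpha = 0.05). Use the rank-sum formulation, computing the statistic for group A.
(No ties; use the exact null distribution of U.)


Step 1: Combine and sort all 11 observations; assign midranks.
sorted (value, group): (6,X), (12,Y), (17,Y), (20,Y), (22,Y), (23,X), (24,X), (27,X), (28,Y), (29,X), (30,X)
ranks: 6->1, 12->2, 17->3, 20->4, 22->5, 23->6, 24->7, 27->8, 28->9, 29->10, 30->11
Step 2: Rank sum for X: R1 = 1 + 6 + 7 + 8 + 10 + 11 = 43.
Step 3: U_X = R1 - n1(n1+1)/2 = 43 - 6*7/2 = 43 - 21 = 22.
       U_Y = n1*n2 - U_X = 30 - 22 = 8.
Step 4: No ties, so the exact null distribution of U (based on enumerating the C(11,6) = 462 equally likely rank assignments) gives the two-sided p-value.
Step 5: p-value = 0.246753; compare to alpha = 0.05. fail to reject H0.

U_X = 22, p = 0.246753, fail to reject H0 at alpha = 0.05.


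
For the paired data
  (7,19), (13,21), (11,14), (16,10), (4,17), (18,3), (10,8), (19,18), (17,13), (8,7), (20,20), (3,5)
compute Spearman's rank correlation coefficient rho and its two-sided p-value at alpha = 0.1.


Step 1: Rank x and y separately (midranks; no ties here).
rank(x): 7->3, 13->7, 11->6, 16->8, 4->2, 18->10, 10->5, 19->11, 17->9, 8->4, 20->12, 3->1
rank(y): 19->10, 21->12, 14->7, 10->5, 17->8, 3->1, 8->4, 18->9, 13->6, 7->3, 20->11, 5->2
Step 2: d_i = R_x(i) - R_y(i); compute d_i^2.
  (3-10)^2=49, (7-12)^2=25, (6-7)^2=1, (8-5)^2=9, (2-8)^2=36, (10-1)^2=81, (5-4)^2=1, (11-9)^2=4, (9-6)^2=9, (4-3)^2=1, (12-11)^2=1, (1-2)^2=1
sum(d^2) = 218.
Step 3: rho = 1 - 6*218 / (12*(12^2 - 1)) = 1 - 1308/1716 = 0.237762.
Step 4: Under H0, t = rho * sqrt((n-2)/(1-rho^2)) = 0.7741 ~ t(10).
Step 5: Two-sided p-value from the t-distribution with 10 df = 0.456801.
Step 6: alpha = 0.1. fail to reject H0.

rho = 0.2378, p = 0.456801, fail to reject H0 at alpha = 0.1.


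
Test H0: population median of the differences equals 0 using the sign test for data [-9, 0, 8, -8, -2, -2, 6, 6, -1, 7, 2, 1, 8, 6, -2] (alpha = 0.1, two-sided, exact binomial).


Step 1: Discard zero differences. Original n = 15; n_eff = number of nonzero differences = 14.
Nonzero differences (with sign): -9, +8, -8, -2, -2, +6, +6, -1, +7, +2, +1, +8, +6, -2
Step 2: Count signs: positive = 8, negative = 6.
Step 3: Under H0: P(positive) = 0.5, so the number of positives S ~ Bin(14, 0.5).
Step 4: Two-sided exact p-value = sum of Bin(14,0.5) probabilities at or below the observed probability = 0.790527.
Step 5: alpha = 0.1. fail to reject H0.

n_eff = 14, pos = 8, neg = 6, p = 0.790527, fail to reject H0.


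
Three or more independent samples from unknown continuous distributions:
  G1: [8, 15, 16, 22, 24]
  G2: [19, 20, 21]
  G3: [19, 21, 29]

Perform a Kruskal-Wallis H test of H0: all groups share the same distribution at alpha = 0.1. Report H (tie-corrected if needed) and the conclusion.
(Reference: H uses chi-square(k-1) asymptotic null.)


Step 1: Combine all N = 11 observations and assign midranks.
sorted (value, group, rank): (8,G1,1), (15,G1,2), (16,G1,3), (19,G2,4.5), (19,G3,4.5), (20,G2,6), (21,G2,7.5), (21,G3,7.5), (22,G1,9), (24,G1,10), (29,G3,11)
Step 2: Sum ranks within each group.
R_1 = 25 (n_1 = 5)
R_2 = 18 (n_2 = 3)
R_3 = 23 (n_3 = 3)
Step 3: H = 12/(N(N+1)) * sum(R_i^2/n_i) - 3(N+1)
     = 12/(11*12) * (25^2/5 + 18^2/3 + 23^2/3) - 3*12
     = 0.090909 * 409.333 - 36
     = 1.212121.
Step 4: Ties present; correction factor C = 1 - 12/(11^3 - 11) = 0.990909. Corrected H = 1.212121 / 0.990909 = 1.223242.
Step 5: Under H0, H ~ chi^2(2); p-value = 0.542471.
Step 6: alpha = 0.1. fail to reject H0.

H = 1.2232, df = 2, p = 0.542471, fail to reject H0.


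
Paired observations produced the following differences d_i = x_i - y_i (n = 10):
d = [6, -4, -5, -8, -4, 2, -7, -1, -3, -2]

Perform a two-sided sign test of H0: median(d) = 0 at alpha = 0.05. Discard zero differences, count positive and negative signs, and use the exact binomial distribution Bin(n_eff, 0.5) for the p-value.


Step 1: Discard zero differences. Original n = 10; n_eff = number of nonzero differences = 10.
Nonzero differences (with sign): +6, -4, -5, -8, -4, +2, -7, -1, -3, -2
Step 2: Count signs: positive = 2, negative = 8.
Step 3: Under H0: P(positive) = 0.5, so the number of positives S ~ Bin(10, 0.5).
Step 4: Two-sided exact p-value = sum of Bin(10,0.5) probabilities at or below the observed probability = 0.109375.
Step 5: alpha = 0.05. fail to reject H0.

n_eff = 10, pos = 2, neg = 8, p = 0.109375, fail to reject H0.


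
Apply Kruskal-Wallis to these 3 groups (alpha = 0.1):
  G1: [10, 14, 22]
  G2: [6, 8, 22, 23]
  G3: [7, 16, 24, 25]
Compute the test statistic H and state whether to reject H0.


Step 1: Combine all N = 11 observations and assign midranks.
sorted (value, group, rank): (6,G2,1), (7,G3,2), (8,G2,3), (10,G1,4), (14,G1,5), (16,G3,6), (22,G1,7.5), (22,G2,7.5), (23,G2,9), (24,G3,10), (25,G3,11)
Step 2: Sum ranks within each group.
R_1 = 16.5 (n_1 = 3)
R_2 = 20.5 (n_2 = 4)
R_3 = 29 (n_3 = 4)
Step 3: H = 12/(N(N+1)) * sum(R_i^2/n_i) - 3(N+1)
     = 12/(11*12) * (16.5^2/3 + 20.5^2/4 + 29^2/4) - 3*12
     = 0.090909 * 406.062 - 36
     = 0.914773.
Step 4: Ties present; correction factor C = 1 - 6/(11^3 - 11) = 0.995455. Corrected H = 0.914773 / 0.995455 = 0.918950.
Step 5: Under H0, H ~ chi^2(2); p-value = 0.631615.
Step 6: alpha = 0.1. fail to reject H0.

H = 0.9189, df = 2, p = 0.631615, fail to reject H0.


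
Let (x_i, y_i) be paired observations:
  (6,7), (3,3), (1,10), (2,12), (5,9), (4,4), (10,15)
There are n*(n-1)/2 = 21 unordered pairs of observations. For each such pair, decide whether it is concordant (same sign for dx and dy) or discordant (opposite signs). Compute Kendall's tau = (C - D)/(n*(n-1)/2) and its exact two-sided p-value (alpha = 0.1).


Step 1: Enumerate the 21 unordered pairs (i,j) with i<j and classify each by sign(x_j-x_i) * sign(y_j-y_i).
  (1,2):dx=-3,dy=-4->C; (1,3):dx=-5,dy=+3->D; (1,4):dx=-4,dy=+5->D; (1,5):dx=-1,dy=+2->D
  (1,6):dx=-2,dy=-3->C; (1,7):dx=+4,dy=+8->C; (2,3):dx=-2,dy=+7->D; (2,4):dx=-1,dy=+9->D
  (2,5):dx=+2,dy=+6->C; (2,6):dx=+1,dy=+1->C; (2,7):dx=+7,dy=+12->C; (3,4):dx=+1,dy=+2->C
  (3,5):dx=+4,dy=-1->D; (3,6):dx=+3,dy=-6->D; (3,7):dx=+9,dy=+5->C; (4,5):dx=+3,dy=-3->D
  (4,6):dx=+2,dy=-8->D; (4,7):dx=+8,dy=+3->C; (5,6):dx=-1,dy=-5->C; (5,7):dx=+5,dy=+6->C
  (6,7):dx=+6,dy=+11->C
Step 2: C = 12, D = 9, total pairs = 21.
Step 3: tau = (C - D)/(n(n-1)/2) = (12 - 9)/21 = 0.142857.
Step 4: Exact two-sided p-value (enumerate n! = 5040 permutations of y under H0): p = 0.772619.
Step 5: alpha = 0.1. fail to reject H0.

tau_b = 0.1429 (C=12, D=9), p = 0.772619, fail to reject H0.


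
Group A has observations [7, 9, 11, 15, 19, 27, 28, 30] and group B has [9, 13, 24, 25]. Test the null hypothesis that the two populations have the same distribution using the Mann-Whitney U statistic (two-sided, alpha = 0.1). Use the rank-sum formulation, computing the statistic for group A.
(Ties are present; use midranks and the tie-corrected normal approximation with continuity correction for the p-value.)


Step 1: Combine and sort all 12 observations; assign midranks.
sorted (value, group): (7,X), (9,X), (9,Y), (11,X), (13,Y), (15,X), (19,X), (24,Y), (25,Y), (27,X), (28,X), (30,X)
ranks: 7->1, 9->2.5, 9->2.5, 11->4, 13->5, 15->6, 19->7, 24->8, 25->9, 27->10, 28->11, 30->12
Step 2: Rank sum for X: R1 = 1 + 2.5 + 4 + 6 + 7 + 10 + 11 + 12 = 53.5.
Step 3: U_X = R1 - n1(n1+1)/2 = 53.5 - 8*9/2 = 53.5 - 36 = 17.5.
       U_Y = n1*n2 - U_X = 32 - 17.5 = 14.5.
Step 4: Ties are present, so use the tie-corrected normal approximation (with continuity correction) for the p-value.
Step 5: p-value = 0.864901; compare to alpha = 0.1. fail to reject H0.

U_X = 17.5, p = 0.864901, fail to reject H0 at alpha = 0.1.


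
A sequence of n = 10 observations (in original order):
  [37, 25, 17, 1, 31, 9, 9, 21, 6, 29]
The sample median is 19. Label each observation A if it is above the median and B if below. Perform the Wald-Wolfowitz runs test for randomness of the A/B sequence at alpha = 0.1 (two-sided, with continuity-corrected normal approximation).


Step 1: Compute median = 19; label A = above, B = below.
Labels in order: AABBABBABA  (n_A = 5, n_B = 5)
Step 2: Count runs R = 7.
Step 3: Under H0 (random ordering), E[R] = 2*n_A*n_B/(n_A+n_B) + 1 = 2*5*5/10 + 1 = 6.0000.
        Var[R] = 2*n_A*n_B*(2*n_A*n_B - n_A - n_B) / ((n_A+n_B)^2 * (n_A+n_B-1)) = 2000/900 = 2.2222.
        SD[R] = 1.4907.
Step 4: Continuity-corrected z = (R - 0.5 - E[R]) / SD[R] = (7 - 0.5 - 6.0000) / 1.4907 = 0.3354.
Step 5: Two-sided p-value via normal approximation = 2*(1 - Phi(|z|)) = 0.737316.
Step 6: alpha = 0.1. fail to reject H0.

R = 7, z = 0.3354, p = 0.737316, fail to reject H0.


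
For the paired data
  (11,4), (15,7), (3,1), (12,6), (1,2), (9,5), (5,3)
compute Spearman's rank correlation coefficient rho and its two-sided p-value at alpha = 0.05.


Step 1: Rank x and y separately (midranks; no ties here).
rank(x): 11->5, 15->7, 3->2, 12->6, 1->1, 9->4, 5->3
rank(y): 4->4, 7->7, 1->1, 6->6, 2->2, 5->5, 3->3
Step 2: d_i = R_x(i) - R_y(i); compute d_i^2.
  (5-4)^2=1, (7-7)^2=0, (2-1)^2=1, (6-6)^2=0, (1-2)^2=1, (4-5)^2=1, (3-3)^2=0
sum(d^2) = 4.
Step 3: rho = 1 - 6*4 / (7*(7^2 - 1)) = 1 - 24/336 = 0.928571.
Step 4: Under H0, t = rho * sqrt((n-2)/(1-rho^2)) = 5.5943 ~ t(5).
Step 5: Two-sided p-value from the t-distribution with 5 df = 0.002519.
Step 6: alpha = 0.05. reject H0.

rho = 0.9286, p = 0.002519, reject H0 at alpha = 0.05.


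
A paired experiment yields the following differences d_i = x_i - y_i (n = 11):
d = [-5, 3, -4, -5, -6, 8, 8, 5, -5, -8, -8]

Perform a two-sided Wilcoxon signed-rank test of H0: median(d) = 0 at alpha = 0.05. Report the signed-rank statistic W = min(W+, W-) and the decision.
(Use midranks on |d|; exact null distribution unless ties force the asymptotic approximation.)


Step 1: Drop any zero differences (none here) and take |d_i|.
|d| = [5, 3, 4, 5, 6, 8, 8, 5, 5, 8, 8]
Step 2: Midrank |d_i| (ties get averaged ranks).
ranks: |5|->4.5, |3|->1, |4|->2, |5|->4.5, |6|->7, |8|->9.5, |8|->9.5, |5|->4.5, |5|->4.5, |8|->9.5, |8|->9.5
Step 3: Attach original signs; sum ranks with positive sign and with negative sign.
W+ = 1 + 9.5 + 9.5 + 4.5 = 24.5
W- = 4.5 + 2 + 4.5 + 7 + 4.5 + 9.5 + 9.5 = 41.5
(Check: W+ + W- = 66 should equal n(n+1)/2 = 66.)
Step 4: Test statistic W = min(W+, W-) = 24.5.
Step 5: Ties in |d|, so use the tie-corrected normal approximation.
        E[W] = n(n+1)/4 = 11*12/4 = 33.
        Tie groups: |d|=5 (t=4), |d|=8 (t=4); sum(t^3 - t) = 120.
        Var[W] = n(n+1)(2n+1)/24 - sum(t^3-t)/48 = 3036/24 - 120/48 = 124.
        z = (W - E[W]) / sqrt(Var[W]) = (24.5 - 33) / 11.1355 = -0.7633.
        Two-sided p = 2*Phi(z) = 0.445271.
Step 6: alpha = 0.05. fail to reject H0.

W+ = 24.5, W- = 41.5, W = min = 24.5, p = 0.445271, fail to reject H0.


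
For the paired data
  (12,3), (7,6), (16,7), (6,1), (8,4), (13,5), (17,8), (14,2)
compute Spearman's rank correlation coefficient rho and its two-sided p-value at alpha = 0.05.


Step 1: Rank x and y separately (midranks; no ties here).
rank(x): 12->4, 7->2, 16->7, 6->1, 8->3, 13->5, 17->8, 14->6
rank(y): 3->3, 6->6, 7->7, 1->1, 4->4, 5->5, 8->8, 2->2
Step 2: d_i = R_x(i) - R_y(i); compute d_i^2.
  (4-3)^2=1, (2-6)^2=16, (7-7)^2=0, (1-1)^2=0, (3-4)^2=1, (5-5)^2=0, (8-8)^2=0, (6-2)^2=16
sum(d^2) = 34.
Step 3: rho = 1 - 6*34 / (8*(8^2 - 1)) = 1 - 204/504 = 0.595238.
Step 4: Under H0, t = rho * sqrt((n-2)/(1-rho^2)) = 1.8145 ~ t(6).
Step 5: Two-sided p-value from the t-distribution with 6 df = 0.119530.
Step 6: alpha = 0.05. fail to reject H0.

rho = 0.5952, p = 0.119530, fail to reject H0 at alpha = 0.05.


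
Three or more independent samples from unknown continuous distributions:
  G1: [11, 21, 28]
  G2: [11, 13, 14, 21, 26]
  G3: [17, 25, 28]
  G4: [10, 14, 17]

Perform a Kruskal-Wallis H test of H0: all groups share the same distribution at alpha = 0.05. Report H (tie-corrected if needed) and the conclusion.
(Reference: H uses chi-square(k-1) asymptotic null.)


Step 1: Combine all N = 14 observations and assign midranks.
sorted (value, group, rank): (10,G4,1), (11,G1,2.5), (11,G2,2.5), (13,G2,4), (14,G2,5.5), (14,G4,5.5), (17,G3,7.5), (17,G4,7.5), (21,G1,9.5), (21,G2,9.5), (25,G3,11), (26,G2,12), (28,G1,13.5), (28,G3,13.5)
Step 2: Sum ranks within each group.
R_1 = 25.5 (n_1 = 3)
R_2 = 33.5 (n_2 = 5)
R_3 = 32 (n_3 = 3)
R_4 = 14 (n_4 = 3)
Step 3: H = 12/(N(N+1)) * sum(R_i^2/n_i) - 3(N+1)
     = 12/(14*15) * (25.5^2/3 + 33.5^2/5 + 32^2/3 + 14^2/3) - 3*15
     = 0.057143 * 847.867 - 45
     = 3.449524.
Step 4: Ties present; correction factor C = 1 - 30/(14^3 - 14) = 0.989011. Corrected H = 3.449524 / 0.989011 = 3.487852.
Step 5: Under H0, H ~ chi^2(3); p-value = 0.322341.
Step 6: alpha = 0.05. fail to reject H0.

H = 3.4879, df = 3, p = 0.322341, fail to reject H0.
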